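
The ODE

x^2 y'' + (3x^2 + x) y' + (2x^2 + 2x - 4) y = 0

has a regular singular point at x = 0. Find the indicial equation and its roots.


Divide by x^2 to reach normal form y'' + P_1(x) y' + P_2(x) y = 0 with P_1(x) = 3 + 1/x and P_2(x) = 2 + 2/x - 4/x^2.
x = 0 is a singular point because the y'-coefficient 3 + 1/x has a pole at x = 0 and the y-coefficient 2 + 2/x - 4/x^2 has a pole at x = 0.
It is a regular singular point because x P_1(x) = p(x) = 3x + 1 and x^2 P_2(x) = q(x) = 2x^2 + 2x - 4 are polynomials, hence analytic at x = 0.
p(0) = 1,  q(0) = -4.
Indicial equation: r(r-1) + p(0) r + q(0) = 0, i.e. r^2 + (p(0) - 1) r + q(0) = 0, i.e. r^2 - 4 = 0.
Discriminant: (0)^2 - 4(-4) = 16, so r = (0 ± 4)/2.
Solving: r_1 = 2, r_2 = -2.

indicial: r^2 - 4 = 0; roots r_1 = 2, r_2 = -2


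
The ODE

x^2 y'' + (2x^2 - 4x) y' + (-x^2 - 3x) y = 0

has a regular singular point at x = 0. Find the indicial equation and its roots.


Divide by x^2 to reach normal form y'' + P_1(x) y' + P_2(x) y = 0 with P_1(x) = 2 - 4/x and P_2(x) = -1 - 3/x.
x = 0 is a singular point because the y'-coefficient 2 - 4/x has a pole at x = 0 and the y-coefficient -1 - 3/x has a pole at x = 0.
It is a regular singular point because x P_1(x) = p(x) = 2x - 4 and x^2 P_2(x) = q(x) = -x^2 - 3x are polynomials, hence analytic at x = 0.
p(0) = -4,  q(0) = 0.
Indicial equation: r(r-1) + p(0) r + q(0) = 0, i.e. r^2 + (p(0) - 1) r + q(0) = 0, i.e. r^2 - 5 r = 0.
Discriminant: (-5)^2 - 4(0) = 25, so r = (5 ± 5)/2.
Solving: r_1 = 5, r_2 = 0.

indicial: r^2 - 5 r = 0; roots r_1 = 5, r_2 = 0


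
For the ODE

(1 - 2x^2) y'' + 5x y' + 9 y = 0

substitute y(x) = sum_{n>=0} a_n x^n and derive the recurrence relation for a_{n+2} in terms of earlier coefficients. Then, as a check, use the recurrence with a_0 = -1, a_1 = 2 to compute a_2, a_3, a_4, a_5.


Substitute y = sum_n a_n x^n.
(1 - 2 x^2) y'' contributes (n+2)(n+1) a_{n+2} - 2 n(n-1) a_n at x^n.
5 x y'(x) contributes 5 n a_n at x^n.
9 y(x) contributes 9 a_n at x^n.
Matching x^n: (n+2)(n+1) a_{n+2} + (-2 n(n-1) + 5 n + 9) a_n = 0.
Thus a_{n+2} = (2 n(n-1) - 5 n - 9) / ((n+1)(n+2)) * a_n.

Check with a_0 = -1, a_1 = 2 (apply the recurrence for n = 0, 1, 2, 3): a_0 = -1, a_1 = 2, a_2 = 9/2, a_3 = -14/3, a_4 = -45/8, a_5 = 14/5.

a_(n+2) = (2 n(n-1) - 5 n - 9) / ((n+1)(n+2)) * a_n; check: a_0 = -1, a_1 = 2, a_2 = 9/2, a_3 = -14/3, a_4 = -45/8, a_5 = 14/5


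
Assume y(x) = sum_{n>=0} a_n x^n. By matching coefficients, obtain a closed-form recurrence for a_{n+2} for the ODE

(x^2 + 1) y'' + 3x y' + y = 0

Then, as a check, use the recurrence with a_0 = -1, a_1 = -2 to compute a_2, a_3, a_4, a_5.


Substitute y = sum_n a_n x^n.
(1 + 1 x^2) y'' contributes (n+2)(n+1) a_{n+2} + n(n-1) a_n at x^n.
3 x y'(x) contributes 3 n a_n at x^n.
y(x) contributes 1 a_n at x^n.
Matching x^n: (n+2)(n+1) a_{n+2} + (n(n-1) + 3 n + 1) a_n = 0.
Thus a_{n+2} = (-n(n-1) - 3 n - 1) / ((n+1)(n+2)) * a_n.

Check with a_0 = -1, a_1 = -2 (apply the recurrence for n = 0, 1, 2, 3): a_0 = -1, a_1 = -2, a_2 = 1/2, a_3 = 4/3, a_4 = -3/8, a_5 = -16/15.

a_(n+2) = (-n(n-1) - 3 n - 1) / ((n+1)(n+2)) * a_n; check: a_0 = -1, a_1 = -2, a_2 = 1/2, a_3 = 4/3, a_4 = -3/8, a_5 = -16/15


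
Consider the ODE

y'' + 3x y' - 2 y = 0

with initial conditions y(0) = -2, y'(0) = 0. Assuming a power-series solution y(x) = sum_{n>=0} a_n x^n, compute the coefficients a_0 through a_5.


Ansatz: y(x) = sum_{n>=0} a_n x^n, so y'(x) = sum_{n>=1} n a_n x^(n-1) and y''(x) = sum_{n>=2} n(n-1) a_n x^(n-2).
Substitute into P(x) y'' + Q(x) y' + R(x) y = 0 with P(x) = 1, Q(x) = 3x, R(x) = -2, and match powers of x.
Initial conditions: a_0 = -2, a_1 = 0.
Setting the coefficient of each power of x to zero and solving order by order (substituting the coefficients already found):
  x^0: 2 a_2 - 2 a_0 = 0  ->  2 a_2 = 2 a_0 = -4  ->  a_2 = -2
  x^1: 6 a_3 + a_1 = 0  ->  6 a_3 = -a_1 = 0  ->  a_3 = 0
  x^2: 12 a_4 + 4 a_2 = 0  ->  12 a_4 = -4 a_2 = 8  ->  a_4 = 2/3
  x^3: 20 a_5 + 7 a_3 = 0  ->  20 a_5 = -7 a_3 = 0  ->  a_5 = 0
Truncated series: y(x) = -2 - 2 x^2 + (2/3) x^4 + O(x^6).

a_0 = -2; a_1 = 0; a_2 = -2; a_3 = 0; a_4 = 2/3; a_5 = 0


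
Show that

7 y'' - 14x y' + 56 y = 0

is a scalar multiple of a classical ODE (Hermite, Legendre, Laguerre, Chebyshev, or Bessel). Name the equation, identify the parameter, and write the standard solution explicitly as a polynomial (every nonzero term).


All three coefficients share the factor 7; dividing through by 7 gives  y'' - 2x y' + 8 y = 0.
This matches the Hermite equation y'' - 2x y' + 2n y = 0 with 2n = 8, so n = 4; the polynomial solution is H_4(x).
With y = sum_k a_k x^k, matching x^k gives (k+2)(k+1) a_{k+2} = 2(k - n) a_k = 2(k - 4) a_k. The right side vanishes at k = 4, so the series with the parity of 4 terminates at degree 4.
Standard normalization: leading coefficient of H_n is 2^n, so a_4 = 2^4 = 16. Work downward with a_k = (k+1)(k+2) a_{k+2} / (2(k - n)):
  a_2 = (3)(4)(16) / (2(2 - 4)) = 192/(-4) = -48
  a_0 = (1)(2)(-48) / (2(0 - 4)) = -96/(-8) = 12
Hence H_4(x) = 16 x^4 - 48 x^2 + 12.

H_4(x); series = 16 x^4 - 48 x^2 + 12


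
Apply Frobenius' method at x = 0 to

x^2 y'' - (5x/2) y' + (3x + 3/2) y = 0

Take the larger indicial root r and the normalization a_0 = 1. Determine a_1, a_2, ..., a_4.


Write in Frobenius form y'' + (p(x)/x) y' + (q(x)/x^2) y = 0:
  p(x) = -5/2,  q(x) = 3x + 3/2.
Indicial equation: r(r-1) + (-5/2) r + (3/2) = 0 -> roots r_1 = 3, r_2 = 1/2.
Take r = r_1 = 3. Let y(x) = x^r sum_{n>=0} a_n x^n with a_0 = 1.
Substitute y = x^r sum a_n x^n and match x^{r+n}. The recurrence is
  D(n) a_n + 3 a_{n-1} = 0,  where D(n) = (r+n)(r+n-1) + (-5/2)(r+n) + (3/2).
  a_n = -3 / D(n) * a_{n-1}.
Since the indicial polynomial factors as (r - r_1)(r - r_2), D(n) = (r_1 + n - r_1)(r_1 + n - r_2) = n(n + 5/2).
Evaluating step by step (a_0 = 1):
  n = 1: D(1) = 1(1 + 5/2) = 7/2; numerator = -3(1) = -3; a_1 = (-3)/(7/2) = -6/7
  n = 2: D(2) = 2(2 + 5/2) = 9; numerator = -3(-6/7) = 18/7; a_2 = (18/7)/(9) = 2/7
  n = 3: D(3) = 3(3 + 5/2) = 33/2; numerator = -3(2/7) = -6/7; a_3 = (-6/7)/(33/2) = -4/77
  n = 4: D(4) = 4(4 + 5/2) = 26; numerator = -3(-4/77) = 12/77; a_4 = (12/77)/(26) = 6/1001

r = 3; a_0 = 1; a_1 = -6/7; a_2 = 2/7; a_3 = -4/77; a_4 = 6/1001


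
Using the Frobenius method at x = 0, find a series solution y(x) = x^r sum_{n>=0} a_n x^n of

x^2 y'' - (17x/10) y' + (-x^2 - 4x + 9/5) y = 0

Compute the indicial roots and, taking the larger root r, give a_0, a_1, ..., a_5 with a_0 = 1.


Write in Frobenius form y'' + (p(x)/x) y' + (q(x)/x^2) y = 0:
  p(x) = -17/10,  q(x) = -x^2 - 4x + 9/5.
Indicial equation: r(r-1) + (-17/10) r + (9/5) = 0 -> roots r_1 = 3/2, r_2 = 6/5.
Take r = r_1 = 3/2. Let y(x) = x^r sum_{n>=0} a_n x^n with a_0 = 1.
Substitute y = x^r sum a_n x^n and match x^{r+n}. The recurrence is
  D(n) a_n - 4 a_{n-1} - 1 a_{n-2} = 0,  where D(n) = (r+n)(r+n-1) + (-17/10)(r+n) + (9/5).
  a_n = [4 a_{n-1} + 1 a_{n-2}] / D(n).
Since the indicial polynomial factors as (r - r_1)(r - r_2), D(n) = (r_1 + n - r_1)(r_1 + n - r_2) = n(n + 3/10).
Evaluating step by step (a_0 = 1):
  n = 1: D(1) = 1(1 + 3/10) = 13/10; numerator = 4(1) = 4; a_1 = (4)/(13/10) = 40/13
  n = 2: D(2) = 2(2 + 3/10) = 23/5; numerator = 4(40/13) + 1(1) = 173/13; a_2 = (173/13)/(23/5) = 865/299
  n = 3: D(3) = 3(3 + 3/10) = 99/10; numerator = 4(865/299) + 1(40/13) = 4380/299; a_3 = (4380/299)/(99/10) = 14600/9867
  n = 4: D(4) = 4(4 + 3/10) = 86/5; numerator = 4(14600/9867) + 1(865/299) = 86945/9867; a_4 = (86945/9867)/(86/5) = 434725/848562
  n = 5: D(5) = 5(5 + 3/10) = 53/2; numerator = 4(434725/848562) + 1(14600/9867) = 1497250/424281; a_5 = (1497250/424281)/(53/2) = 56500/424281

r = 3/2; a_0 = 1; a_1 = 40/13; a_2 = 865/299; a_3 = 14600/9867; a_4 = 434725/848562; a_5 = 56500/424281


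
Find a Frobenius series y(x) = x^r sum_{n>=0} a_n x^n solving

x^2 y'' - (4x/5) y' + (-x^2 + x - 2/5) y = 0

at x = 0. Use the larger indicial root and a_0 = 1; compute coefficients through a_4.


Write in Frobenius form y'' + (p(x)/x) y' + (q(x)/x^2) y = 0:
  p(x) = -4/5,  q(x) = -x^2 + x - 2/5.
Indicial equation: r(r-1) + (-4/5) r + (-2/5) = 0 -> roots r_1 = 2, r_2 = -1/5.
Take r = r_1 = 2. Let y(x) = x^r sum_{n>=0} a_n x^n with a_0 = 1.
Substitute y = x^r sum a_n x^n and match x^{r+n}. The recurrence is
  D(n) a_n + 1 a_{n-1} - 1 a_{n-2} = 0,  where D(n) = (r+n)(r+n-1) + (-4/5)(r+n) + (-2/5).
  a_n = [-1 a_{n-1} + 1 a_{n-2}] / D(n).
Since the indicial polynomial factors as (r - r_1)(r - r_2), D(n) = (r_1 + n - r_1)(r_1 + n - r_2) = n(n + 11/5).
Evaluating step by step (a_0 = 1):
  n = 1: D(1) = 1(1 + 11/5) = 16/5; numerator = -1(1) = -1; a_1 = (-1)/(16/5) = -5/16
  n = 2: D(2) = 2(2 + 11/5) = 42/5; numerator = -1(-5/16) + 1(1) = 21/16; a_2 = (21/16)/(42/5) = 5/32
  n = 3: D(3) = 3(3 + 11/5) = 78/5; numerator = -1(5/32) + 1(-5/16) = -15/32; a_3 = (-15/32)/(78/5) = -25/832
  n = 4: D(4) = 4(4 + 11/5) = 124/5; numerator = -1(-25/832) + 1(5/32) = 155/832; a_4 = (155/832)/(124/5) = 25/3328

r = 2; a_0 = 1; a_1 = -5/16; a_2 = 5/32; a_3 = -25/832; a_4 = 25/3328


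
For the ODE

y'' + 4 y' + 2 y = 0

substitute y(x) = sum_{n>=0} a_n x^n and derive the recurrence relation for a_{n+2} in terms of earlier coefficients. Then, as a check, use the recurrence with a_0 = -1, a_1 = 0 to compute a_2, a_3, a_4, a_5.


Substitute y = sum_n a_n x^n.
y''(x) has coefficient (n+2)(n+1) a_{n+2} at x^n;
4 y'(x) has coefficient 4 (n+1) a_{n+1} at x^n;
2 y(x) has coefficient 2 a_n at x^n.
Matching x^n: (n+2)(n+1) a_{n+2} + 4 (n+1) a_{n+1} + 2 a_n = 0.
Thus a_{n+2} = [-4 (n+1) a_{n+1} - 2 a_n] / ((n+1)(n+2)).

Check with a_0 = -1, a_1 = 0 (apply the recurrence for n = 0, 1, 2, 3): a_0 = -1, a_1 = 0, a_2 = 1, a_3 = -4/3, a_4 = 7/6, a_5 = -4/5.

a_(n+2) = [-4 (n+1) a_(n+1) - 2 a_n] / ((n+1)(n+2)); check: a_0 = -1, a_1 = 0, a_2 = 1, a_3 = -4/3, a_4 = 7/6, a_5 = -4/5


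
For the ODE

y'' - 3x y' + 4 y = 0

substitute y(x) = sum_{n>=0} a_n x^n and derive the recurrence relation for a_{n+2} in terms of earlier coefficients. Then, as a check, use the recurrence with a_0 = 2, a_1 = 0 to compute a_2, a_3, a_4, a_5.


Substitute y = sum_n a_n x^n.
y''(x) has coefficient (n+2)(n+1) a_{n+2} at x^n;
-3 x y'(x) has coefficient -3 n a_n at x^n (shift);
4 y(x) has coefficient 4 a_n at x^n.
Matching x^n: (n+2)(n+1) a_{n+2} + (-3n + 4) a_n = 0.
Thus a_{n+2} = (3n - 4) / ((n+1)(n+2)) * a_n.

Check with a_0 = 2, a_1 = 0 (apply the recurrence for n = 0, 1, 2, 3): a_0 = 2, a_1 = 0, a_2 = -4, a_3 = 0, a_4 = -2/3, a_5 = 0.

a_(n+2) = (3n - 4) / ((n+1)(n+2)) * a_n; check: a_0 = 2, a_1 = 0, a_2 = -4, a_3 = 0, a_4 = -2/3, a_5 = 0


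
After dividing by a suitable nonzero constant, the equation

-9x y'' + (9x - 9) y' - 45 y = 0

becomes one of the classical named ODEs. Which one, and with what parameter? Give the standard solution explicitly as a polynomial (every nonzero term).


All three coefficients share the factor -9; dividing through by -9 gives  x y'' + (1 - x) y' + 5 y = 0.
This matches the Laguerre equation x y'' + (1 - x) y' + n y = 0 with n = 5; the polynomial solution is L_5(x).
With y = sum_k a_k x^k, matching x^k gives (k+1)k a_{k+1} + (k+1) a_{k+1} - k a_k + n a_k = 0, i.e. (k+1)^2 a_{k+1} = (k - n) a_k = (k - 5) a_k. The right side vanishes at k = 5, so the series terminates at degree 5.
Standard normalization L_n(0) = 1 gives a_0 = 1. Work upward with a_{k+1} = (k - 5) a_k / (k+1)^2:
  a_1 = (0 - 5)(1) / 1^2 = -5/1 = -5
  a_2 = (1 - 5)(-5) / 2^2 = 20/4 = 5
  a_3 = (2 - 5)(5) / 3^2 = -15/9 = -5/3
  a_4 = (3 - 5)(-5/3) / 4^2 = (10/3)/16 = 5/24
  a_5 = (4 - 5)(5/24) / 5^2 = (-5/24)/25 = -1/120
Hence L_5(x) = -x^5/120 + 5 x^4/24 - 5 x^3/3 + 5 x^2 - 5 x + 1.

L_5(x); series = -x^5/120 + 5 x^4/24 - 5 x^3/3 + 5 x^2 - 5 x + 1


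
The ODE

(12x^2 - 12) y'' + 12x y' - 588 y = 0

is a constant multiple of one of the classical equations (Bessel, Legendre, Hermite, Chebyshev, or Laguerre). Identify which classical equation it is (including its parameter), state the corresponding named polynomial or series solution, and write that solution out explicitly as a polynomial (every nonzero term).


All three coefficients share the factor -12; dividing through by -12 gives  (1 - x^2) y'' - x y' + 49 y = 0.
This matches the Chebyshev equation (1 - x^2) y'' - x y' + n^2 y = 0 (note the -x y' term, not -2x y') with n^2 = 49, so n = 7; the polynomial solution is T_7(x).
With y = sum_k a_k x^k, matching x^k gives (k+2)(k+1) a_{k+2} = (k^2 - n^2) a_k = (k - 7)(k + 7) a_k. The right side vanishes at k = 7, so the series with the parity of 7 terminates at degree 7.
Standard normalization: leading coefficient of T_n is 2^(n-1), so a_7 = 2^6 = 64. Work downward with a_k = (k+1)(k+2) a_{k+2} / ((k - 7)(k + 7)):
  a_5 = (6)(7)(64) / ((5 - 7)(5 + 7)) = 2688/(-24) = -112
  a_3 = (4)(5)(-112) / ((3 - 7)(3 + 7)) = -2240/(-40) = 56
  a_1 = (2)(3)(56) / ((1 - 7)(1 + 7)) = 336/(-48) = -7
Hence T_7(x) = 64 x^7 - 112 x^5 + 56 x^3 - 7 x.

T_7(x); series = 64 x^7 - 112 x^5 + 56 x^3 - 7 x


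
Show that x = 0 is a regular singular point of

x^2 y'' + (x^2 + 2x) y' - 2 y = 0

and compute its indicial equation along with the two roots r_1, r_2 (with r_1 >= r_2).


Divide by x^2 to reach normal form y'' + P_1(x) y' + P_2(x) y = 0 with P_1(x) = 1 + 2/x and P_2(x) = -2/x^2.
x = 0 is a singular point because the y'-coefficient 1 + 2/x has a pole at x = 0 and the y-coefficient -2/x^2 has a pole at x = 0.
It is a regular singular point because x P_1(x) = p(x) = x + 2 and x^2 P_2(x) = q(x) = -2 are polynomials, hence analytic at x = 0.
p(0) = 2,  q(0) = -2.
Indicial equation: r(r-1) + p(0) r + q(0) = 0, i.e. r^2 + (p(0) - 1) r + q(0) = 0, i.e. r^2 + 1 r - 2 = 0.
Discriminant: (1)^2 - 4(-2) = 9, so r = (-1 ± 3)/2.
Solving: r_1 = 1, r_2 = -2.

indicial: r^2 + 1 r - 2 = 0; roots r_1 = 1, r_2 = -2


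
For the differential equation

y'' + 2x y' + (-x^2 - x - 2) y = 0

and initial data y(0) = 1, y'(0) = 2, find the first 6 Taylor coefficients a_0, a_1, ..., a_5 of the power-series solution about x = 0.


Ansatz: y(x) = sum_{n>=0} a_n x^n, so y'(x) = sum_{n>=1} n a_n x^(n-1) and y''(x) = sum_{n>=2} n(n-1) a_n x^(n-2).
Substitute into P(x) y'' + Q(x) y' + R(x) y = 0 with P(x) = 1, Q(x) = 2x, R(x) = -x^2 - x - 2, and match powers of x.
Initial conditions: a_0 = 1, a_1 = 2.
Setting the coefficient of each power of x to zero and solving order by order (substituting the coefficients already found):
  x^0: 2 a_2 - 2 a_0 = 0  ->  2 a_2 = 2 a_0 = 2  ->  a_2 = 1
  x^1: 6 a_3 - a_0 = 0  ->  6 a_3 = a_0 = 1  ->  a_3 = 1/6
  x^2: 12 a_4 + 2 a_2 - a_1 - a_0 = 0  ->  12 a_4 = -2 a_2 + a_1 + a_0 = 1  ->  a_4 = 1/12
  x^3: 20 a_5 + 4 a_3 - a_2 - a_1 = 0  ->  20 a_5 = -4 a_3 + a_2 + a_1 = 7/3  ->  a_5 = 7/60
Truncated series: y(x) = 1 + 2 x + x^2 + (1/6) x^3 + (1/12) x^4 + (7/60) x^5 + O(x^6).

a_0 = 1; a_1 = 2; a_2 = 1; a_3 = 1/6; a_4 = 1/12; a_5 = 7/60


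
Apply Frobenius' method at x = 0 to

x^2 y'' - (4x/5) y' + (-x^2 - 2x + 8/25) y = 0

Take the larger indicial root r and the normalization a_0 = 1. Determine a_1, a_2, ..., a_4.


Write in Frobenius form y'' + (p(x)/x) y' + (q(x)/x^2) y = 0:
  p(x) = -4/5,  q(x) = -x^2 - 2x + 8/25.
Indicial equation: r(r-1) + (-4/5) r + (8/25) = 0 -> roots r_1 = 8/5, r_2 = 1/5.
Take r = r_1 = 8/5. Let y(x) = x^r sum_{n>=0} a_n x^n with a_0 = 1.
Substitute y = x^r sum a_n x^n and match x^{r+n}. The recurrence is
  D(n) a_n - 2 a_{n-1} - 1 a_{n-2} = 0,  where D(n) = (r+n)(r+n-1) + (-4/5)(r+n) + (8/25).
  a_n = [2 a_{n-1} + 1 a_{n-2}] / D(n).
Since the indicial polynomial factors as (r - r_1)(r - r_2), D(n) = (r_1 + n - r_1)(r_1 + n - r_2) = n(n + 7/5).
Evaluating step by step (a_0 = 1):
  n = 1: D(1) = 1(1 + 7/5) = 12/5; numerator = 2(1) = 2; a_1 = (2)/(12/5) = 5/6
  n = 2: D(2) = 2(2 + 7/5) = 34/5; numerator = 2(5/6) + 1(1) = 8/3; a_2 = (8/3)/(34/5) = 20/51
  n = 3: D(3) = 3(3 + 7/5) = 66/5; numerator = 2(20/51) + 1(5/6) = 55/34; a_3 = (55/34)/(66/5) = 25/204
  n = 4: D(4) = 4(4 + 7/5) = 108/5; numerator = 2(25/204) + 1(20/51) = 65/102; a_4 = (65/102)/(108/5) = 325/11016

r = 8/5; a_0 = 1; a_1 = 5/6; a_2 = 20/51; a_3 = 25/204; a_4 = 325/11016


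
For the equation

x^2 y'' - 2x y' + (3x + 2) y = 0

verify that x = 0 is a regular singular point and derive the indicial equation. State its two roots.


Divide by x^2 to reach normal form y'' + P_1(x) y' + P_2(x) y = 0 with P_1(x) = -2/x and P_2(x) = 3/x + 2/x^2.
x = 0 is a singular point because the y'-coefficient -2/x has a pole at x = 0 and the y-coefficient 3/x + 2/x^2 has a pole at x = 0.
It is a regular singular point because x P_1(x) = p(x) = -2 and x^2 P_2(x) = q(x) = 3x + 2 are polynomials, hence analytic at x = 0.
p(0) = -2,  q(0) = 2.
Indicial equation: r(r-1) + p(0) r + q(0) = 0, i.e. r^2 + (p(0) - 1) r + q(0) = 0, i.e. r^2 - 3 r + 2 = 0.
Discriminant: (-3)^2 - 4(2) = 1, so r = (3 ± 1)/2.
Solving: r_1 = 2, r_2 = 1.

indicial: r^2 - 3 r + 2 = 0; roots r_1 = 2, r_2 = 1


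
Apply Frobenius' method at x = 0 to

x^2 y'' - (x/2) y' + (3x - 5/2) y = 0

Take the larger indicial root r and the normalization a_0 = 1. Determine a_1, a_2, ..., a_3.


Write in Frobenius form y'' + (p(x)/x) y' + (q(x)/x^2) y = 0:
  p(x) = -1/2,  q(x) = 3x - 5/2.
Indicial equation: r(r-1) + (-1/2) r + (-5/2) = 0 -> roots r_1 = 5/2, r_2 = -1.
Take r = r_1 = 5/2. Let y(x) = x^r sum_{n>=0} a_n x^n with a_0 = 1.
Substitute y = x^r sum a_n x^n and match x^{r+n}. The recurrence is
  D(n) a_n + 3 a_{n-1} = 0,  where D(n) = (r+n)(r+n-1) + (-1/2)(r+n) + (-5/2).
  a_n = -3 / D(n) * a_{n-1}.
Since the indicial polynomial factors as (r - r_1)(r - r_2), D(n) = (r_1 + n - r_1)(r_1 + n - r_2) = n(n + 7/2).
Evaluating step by step (a_0 = 1):
  n = 1: D(1) = 1(1 + 7/2) = 9/2; numerator = -3(1) = -3; a_1 = (-3)/(9/2) = -2/3
  n = 2: D(2) = 2(2 + 7/2) = 11; numerator = -3(-2/3) = 2; a_2 = (2)/(11) = 2/11
  n = 3: D(3) = 3(3 + 7/2) = 39/2; numerator = -3(2/11) = -6/11; a_3 = (-6/11)/(39/2) = -4/143

r = 5/2; a_0 = 1; a_1 = -2/3; a_2 = 2/11; a_3 = -4/143


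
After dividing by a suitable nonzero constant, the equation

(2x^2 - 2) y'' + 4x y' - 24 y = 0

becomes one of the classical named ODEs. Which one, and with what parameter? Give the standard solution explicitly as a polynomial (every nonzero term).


All three coefficients share the factor -2; dividing through by -2 gives  (1 - x^2) y'' - 2x y' + 12 y = 0.
This matches the Legendre equation (1 - x^2) y'' - 2x y' + n(n+1) y = 0 (note the -2x y' term) with n(n+1) = 12, so n = 3; the polynomial solution is P_3(x).
With y = sum_k a_k x^k, matching x^k gives (k+2)(k+1) a_{k+2} = [k(k+1) - n(n+1)] a_k = (k - 3)(k + 4) a_k. The right side vanishes at k = 3, so the series with the parity of 3 terminates at degree 3.
Standard normalization (P_n(1) = 1): leading coefficient (2n)!/(2^n (n!)^2) = 720/(8*36) = 5/2, so a_3 = 5/2. Work downward with a_k = (k+1)(k+2) a_{k+2} / ((k - 3)(k + 4)):
  a_1 = (2)(3)(5/2) / ((1 - 3)(1 + 4)) = 15/(-10) = -3/2
Hence P_3(x) = 5 x^3/2 - 3 x/2.

P_3(x); series = 5 x^3/2 - 3 x/2


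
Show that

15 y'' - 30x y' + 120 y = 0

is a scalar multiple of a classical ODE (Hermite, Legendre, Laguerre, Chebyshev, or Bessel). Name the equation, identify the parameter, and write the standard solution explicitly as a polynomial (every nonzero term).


All three coefficients share the factor 15; dividing through by 15 gives  y'' - 2x y' + 8 y = 0.
This matches the Hermite equation y'' - 2x y' + 2n y = 0 with 2n = 8, so n = 4; the polynomial solution is H_4(x).
With y = sum_k a_k x^k, matching x^k gives (k+2)(k+1) a_{k+2} = 2(k - n) a_k = 2(k - 4) a_k. The right side vanishes at k = 4, so the series with the parity of 4 terminates at degree 4.
Standard normalization: leading coefficient of H_n is 2^n, so a_4 = 2^4 = 16. Work downward with a_k = (k+1)(k+2) a_{k+2} / (2(k - n)):
  a_2 = (3)(4)(16) / (2(2 - 4)) = 192/(-4) = -48
  a_0 = (1)(2)(-48) / (2(0 - 4)) = -96/(-8) = 12
Hence H_4(x) = 16 x^4 - 48 x^2 + 12.

H_4(x); series = 16 x^4 - 48 x^2 + 12


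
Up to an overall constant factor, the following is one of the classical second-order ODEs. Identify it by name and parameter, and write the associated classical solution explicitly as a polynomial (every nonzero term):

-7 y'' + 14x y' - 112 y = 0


All three coefficients share the factor -7; dividing through by -7 gives  y'' - 2x y' + 16 y = 0.
This matches the Hermite equation y'' - 2x y' + 2n y = 0 with 2n = 16, so n = 8; the polynomial solution is H_8(x).
With y = sum_k a_k x^k, matching x^k gives (k+2)(k+1) a_{k+2} = 2(k - n) a_k = 2(k - 8) a_k. The right side vanishes at k = 8, so the series with the parity of 8 terminates at degree 8.
Standard normalization: leading coefficient of H_n is 2^n, so a_8 = 2^8 = 256. Work downward with a_k = (k+1)(k+2) a_{k+2} / (2(k - n)):
  a_6 = (7)(8)(256) / (2(6 - 8)) = 14336/(-4) = -3584
  a_4 = (5)(6)(-3584) / (2(4 - 8)) = -107520/(-8) = 13440
  a_2 = (3)(4)(13440) / (2(2 - 8)) = 161280/(-12) = -13440
  a_0 = (1)(2)(-13440) / (2(0 - 8)) = -26880/(-16) = 1680
Hence H_8(x) = 256 x^8 - 3584 x^6 + 13440 x^4 - 13440 x^2 + 1680.

H_8(x); series = 256 x^8 - 3584 x^6 + 13440 x^4 - 13440 x^2 + 1680


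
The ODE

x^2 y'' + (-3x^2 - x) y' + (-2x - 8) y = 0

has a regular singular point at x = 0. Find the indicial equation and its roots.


Divide by x^2 to reach normal form y'' + P_1(x) y' + P_2(x) y = 0 with P_1(x) = -3 - 1/x and P_2(x) = -2/x - 8/x^2.
x = 0 is a singular point because the y'-coefficient -3 - 1/x has a pole at x = 0 and the y-coefficient -2/x - 8/x^2 has a pole at x = 0.
It is a regular singular point because x P_1(x) = p(x) = -3x - 1 and x^2 P_2(x) = q(x) = -2x - 8 are polynomials, hence analytic at x = 0.
p(0) = -1,  q(0) = -8.
Indicial equation: r(r-1) + p(0) r + q(0) = 0, i.e. r^2 + (p(0) - 1) r + q(0) = 0, i.e. r^2 - 2 r - 8 = 0.
Discriminant: (-2)^2 - 4(-8) = 36, so r = (2 ± 6)/2.
Solving: r_1 = 4, r_2 = -2.

indicial: r^2 - 2 r - 8 = 0; roots r_1 = 4, r_2 = -2


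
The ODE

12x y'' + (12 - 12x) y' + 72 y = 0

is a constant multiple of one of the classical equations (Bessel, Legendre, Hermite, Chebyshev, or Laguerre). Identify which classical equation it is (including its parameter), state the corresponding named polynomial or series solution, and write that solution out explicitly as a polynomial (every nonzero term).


All three coefficients share the factor 12; dividing through by 12 gives  x y'' + (1 - x) y' + 6 y = 0.
This matches the Laguerre equation x y'' + (1 - x) y' + n y = 0 with n = 6; the polynomial solution is L_6(x).
With y = sum_k a_k x^k, matching x^k gives (k+1)k a_{k+1} + (k+1) a_{k+1} - k a_k + n a_k = 0, i.e. (k+1)^2 a_{k+1} = (k - n) a_k = (k - 6) a_k. The right side vanishes at k = 6, so the series terminates at degree 6.
Standard normalization L_n(0) = 1 gives a_0 = 1. Work upward with a_{k+1} = (k - 6) a_k / (k+1)^2:
  a_1 = (0 - 6)(1) / 1^2 = -6/1 = -6
  a_2 = (1 - 6)(-6) / 2^2 = 30/4 = 15/2
  a_3 = (2 - 6)(15/2) / 3^2 = -30/9 = -10/3
  a_4 = (3 - 6)(-10/3) / 4^2 = 10/16 = 5/8
  a_5 = (4 - 6)(5/8) / 5^2 = (-5/4)/25 = -1/20
  a_6 = (5 - 6)(-1/20) / 6^2 = (1/20)/36 = 1/720
Hence L_6(x) = x^6/720 - x^5/20 + 5 x^4/8 - 10 x^3/3 + 15 x^2/2 - 6 x + 1.

L_6(x); series = x^6/720 - x^5/20 + 5 x^4/8 - 10 x^3/3 + 15 x^2/2 - 6 x + 1


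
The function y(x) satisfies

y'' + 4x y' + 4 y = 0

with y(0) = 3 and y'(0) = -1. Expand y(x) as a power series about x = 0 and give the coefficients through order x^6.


Ansatz: y(x) = sum_{n>=0} a_n x^n, so y'(x) = sum_{n>=1} n a_n x^(n-1) and y''(x) = sum_{n>=2} n(n-1) a_n x^(n-2).
Substitute into P(x) y'' + Q(x) y' + R(x) y = 0 with P(x) = 1, Q(x) = 4x, R(x) = 4, and match powers of x.
Initial conditions: a_0 = 3, a_1 = -1.
Setting the coefficient of each power of x to zero and solving order by order (substituting the coefficients already found):
  x^0: 2 a_2 + 4 a_0 = 0  ->  2 a_2 = -4 a_0 = -12  ->  a_2 = -6
  x^1: 6 a_3 + 8 a_1 = 0  ->  6 a_3 = -8 a_1 = 8  ->  a_3 = 4/3
  x^2: 12 a_4 + 12 a_2 = 0  ->  12 a_4 = -12 a_2 = 72  ->  a_4 = 6
  x^3: 20 a_5 + 16 a_3 = 0  ->  20 a_5 = -16 a_3 = -64/3  ->  a_5 = -16/15
  x^4: 30 a_6 + 20 a_4 = 0  ->  30 a_6 = -20 a_4 = -120  ->  a_6 = -4
Truncated series: y(x) = 3 - x - 6 x^2 + (4/3) x^3 + 6 x^4 - (16/15) x^5 - 4 x^6 + O(x^7).

a_0 = 3; a_1 = -1; a_2 = -6; a_3 = 4/3; a_4 = 6; a_5 = -16/15; a_6 = -4


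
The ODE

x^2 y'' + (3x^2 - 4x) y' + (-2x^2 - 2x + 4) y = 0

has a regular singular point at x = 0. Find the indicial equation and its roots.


Divide by x^2 to reach normal form y'' + P_1(x) y' + P_2(x) y = 0 with P_1(x) = 3 - 4/x and P_2(x) = -2 - 2/x + 4/x^2.
x = 0 is a singular point because the y'-coefficient 3 - 4/x has a pole at x = 0 and the y-coefficient -2 - 2/x + 4/x^2 has a pole at x = 0.
It is a regular singular point because x P_1(x) = p(x) = 3x - 4 and x^2 P_2(x) = q(x) = -2x^2 - 2x + 4 are polynomials, hence analytic at x = 0.
p(0) = -4,  q(0) = 4.
Indicial equation: r(r-1) + p(0) r + q(0) = 0, i.e. r^2 + (p(0) - 1) r + q(0) = 0, i.e. r^2 - 5 r + 4 = 0.
Discriminant: (-5)^2 - 4(4) = 9, so r = (5 ± 3)/2.
Solving: r_1 = 4, r_2 = 1.

indicial: r^2 - 5 r + 4 = 0; roots r_1 = 4, r_2 = 1


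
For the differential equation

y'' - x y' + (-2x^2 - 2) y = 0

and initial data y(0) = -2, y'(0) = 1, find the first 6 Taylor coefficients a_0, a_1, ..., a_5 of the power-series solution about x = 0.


Ansatz: y(x) = sum_{n>=0} a_n x^n, so y'(x) = sum_{n>=1} n a_n x^(n-1) and y''(x) = sum_{n>=2} n(n-1) a_n x^(n-2).
Substitute into P(x) y'' + Q(x) y' + R(x) y = 0 with P(x) = 1, Q(x) = -x, R(x) = -2x^2 - 2, and match powers of x.
Initial conditions: a_0 = -2, a_1 = 1.
Setting the coefficient of each power of x to zero and solving order by order (substituting the coefficients already found):
  x^0: 2 a_2 - 2 a_0 = 0  ->  2 a_2 = 2 a_0 = -4  ->  a_2 = -2
  x^1: 6 a_3 - 3 a_1 = 0  ->  6 a_3 = 3 a_1 = 3  ->  a_3 = 1/2
  x^2: 12 a_4 - 4 a_2 - 2 a_0 = 0  ->  12 a_4 = 4 a_2 + 2 a_0 = -12  ->  a_4 = -1
  x^3: 20 a_5 - 5 a_3 - 2 a_1 = 0  ->  20 a_5 = 5 a_3 + 2 a_1 = 9/2  ->  a_5 = 9/40
Truncated series: y(x) = -2 + x - 2 x^2 + (1/2) x^3 - x^4 + (9/40) x^5 + O(x^6).

a_0 = -2; a_1 = 1; a_2 = -2; a_3 = 1/2; a_4 = -1; a_5 = 9/40


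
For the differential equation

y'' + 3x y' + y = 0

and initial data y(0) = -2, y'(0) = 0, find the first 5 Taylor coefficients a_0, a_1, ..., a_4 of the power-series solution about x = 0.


Ansatz: y(x) = sum_{n>=0} a_n x^n, so y'(x) = sum_{n>=1} n a_n x^(n-1) and y''(x) = sum_{n>=2} n(n-1) a_n x^(n-2).
Substitute into P(x) y'' + Q(x) y' + R(x) y = 0 with P(x) = 1, Q(x) = 3x, R(x) = 1, and match powers of x.
Initial conditions: a_0 = -2, a_1 = 0.
Setting the coefficient of each power of x to zero and solving order by order (substituting the coefficients already found):
  x^0: 2 a_2 + a_0 = 0  ->  2 a_2 = -a_0 = 2  ->  a_2 = 1
  x^1: 6 a_3 + 4 a_1 = 0  ->  6 a_3 = -4 a_1 = 0  ->  a_3 = 0
  x^2: 12 a_4 + 7 a_2 = 0  ->  12 a_4 = -7 a_2 = -7  ->  a_4 = -7/12
Truncated series: y(x) = -2 + x^2 - (7/12) x^4 + O(x^5).

a_0 = -2; a_1 = 0; a_2 = 1; a_3 = 0; a_4 = -7/12


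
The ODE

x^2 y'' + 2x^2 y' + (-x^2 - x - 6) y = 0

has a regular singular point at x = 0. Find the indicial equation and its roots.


Divide by x^2 to reach normal form y'' + P_1(x) y' + P_2(x) y = 0 with P_1(x) = 2 and P_2(x) = -1 - 1/x - 6/x^2.
x = 0 is a singular point because the y-coefficient -1 - 1/x - 6/x^2 has a pole at x = 0.
It is a regular singular point because x P_1(x) = p(x) = 2x and x^2 P_2(x) = q(x) = -x^2 - x - 6 are polynomials, hence analytic at x = 0.
p(0) = 0,  q(0) = -6.
Indicial equation: r(r-1) + p(0) r + q(0) = 0, i.e. r^2 + (p(0) - 1) r + q(0) = 0, i.e. r^2 - 1 r - 6 = 0.
Discriminant: (-1)^2 - 4(-6) = 25, so r = (1 ± 5)/2.
Solving: r_1 = 3, r_2 = -2.

indicial: r^2 - 1 r - 6 = 0; roots r_1 = 3, r_2 = -2


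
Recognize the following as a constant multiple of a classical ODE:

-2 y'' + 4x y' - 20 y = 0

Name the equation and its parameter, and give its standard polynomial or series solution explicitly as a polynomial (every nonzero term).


All three coefficients share the factor -2; dividing through by -2 gives  y'' - 2x y' + 10 y = 0.
This matches the Hermite equation y'' - 2x y' + 2n y = 0 with 2n = 10, so n = 5; the polynomial solution is H_5(x).
With y = sum_k a_k x^k, matching x^k gives (k+2)(k+1) a_{k+2} = 2(k - n) a_k = 2(k - 5) a_k. The right side vanishes at k = 5, so the series with the parity of 5 terminates at degree 5.
Standard normalization: leading coefficient of H_n is 2^n, so a_5 = 2^5 = 32. Work downward with a_k = (k+1)(k+2) a_{k+2} / (2(k - n)):
  a_3 = (4)(5)(32) / (2(3 - 5)) = 640/(-4) = -160
  a_1 = (2)(3)(-160) / (2(1 - 5)) = -960/(-8) = 120
Hence H_5(x) = 32 x^5 - 160 x^3 + 120 x.

H_5(x); series = 32 x^5 - 160 x^3 + 120 x


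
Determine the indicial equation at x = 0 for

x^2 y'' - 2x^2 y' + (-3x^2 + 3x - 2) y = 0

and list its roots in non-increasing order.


Divide by x^2 to reach normal form y'' + P_1(x) y' + P_2(x) y = 0 with P_1(x) = -2 and P_2(x) = -3 + 3/x - 2/x^2.
x = 0 is a singular point because the y-coefficient -3 + 3/x - 2/x^2 has a pole at x = 0.
It is a regular singular point because x P_1(x) = p(x) = -2x and x^2 P_2(x) = q(x) = -3x^2 + 3x - 2 are polynomials, hence analytic at x = 0.
p(0) = 0,  q(0) = -2.
Indicial equation: r(r-1) + p(0) r + q(0) = 0, i.e. r^2 + (p(0) - 1) r + q(0) = 0, i.e. r^2 - 1 r - 2 = 0.
Discriminant: (-1)^2 - 4(-2) = 9, so r = (1 ± 3)/2.
Solving: r_1 = 2, r_2 = -1.

indicial: r^2 - 1 r - 2 = 0; roots r_1 = 2, r_2 = -1


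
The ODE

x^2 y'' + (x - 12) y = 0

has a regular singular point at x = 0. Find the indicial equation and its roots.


Divide by x^2 to reach normal form y'' + P_1(x) y' + P_2(x) y = 0 with P_1(x) = 0 and P_2(x) = 1/x - 12/x^2.
x = 0 is a singular point because the y-coefficient 1/x - 12/x^2 has a pole at x = 0.
It is a regular singular point because x P_1(x) = p(x) = 0 and x^2 P_2(x) = q(x) = x - 12 are polynomials, hence analytic at x = 0.
p(0) = 0,  q(0) = -12.
Indicial equation: r(r-1) + p(0) r + q(0) = 0, i.e. r^2 + (p(0) - 1) r + q(0) = 0, i.e. r^2 - 1 r - 12 = 0.
Discriminant: (-1)^2 - 4(-12) = 49, so r = (1 ± 7)/2.
Solving: r_1 = 4, r_2 = -3.

indicial: r^2 - 1 r - 12 = 0; roots r_1 = 4, r_2 = -3


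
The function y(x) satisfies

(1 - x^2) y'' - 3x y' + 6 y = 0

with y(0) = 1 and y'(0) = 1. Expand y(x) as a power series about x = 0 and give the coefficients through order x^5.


Ansatz: y(x) = sum_{n>=0} a_n x^n, so y'(x) = sum_{n>=1} n a_n x^(n-1) and y''(x) = sum_{n>=2} n(n-1) a_n x^(n-2).
Substitute into P(x) y'' + Q(x) y' + R(x) y = 0 with P(x) = 1 - x^2, Q(x) = -3x, R(x) = 6, and match powers of x.
Initial conditions: a_0 = 1, a_1 = 1.
Setting the coefficient of each power of x to zero and solving order by order (substituting the coefficients already found):
  x^0: 2 a_2 + 6 a_0 = 0  ->  2 a_2 = -6 a_0 = -6  ->  a_2 = -3
  x^1: 6 a_3 + 3 a_1 = 0  ->  6 a_3 = -3 a_1 = -3  ->  a_3 = -1/2
  x^2: 12 a_4 - 2 a_2 = 0  ->  12 a_4 = 2 a_2 = -6  ->  a_4 = -1/2
  x^3: 20 a_5 - 9 a_3 = 0  ->  20 a_5 = 9 a_3 = -9/2  ->  a_5 = -9/40
Truncated series: y(x) = 1 + x - 3 x^2 - (1/2) x^3 - (1/2) x^4 - (9/40) x^5 + O(x^6).

a_0 = 1; a_1 = 1; a_2 = -3; a_3 = -1/2; a_4 = -1/2; a_5 = -9/40


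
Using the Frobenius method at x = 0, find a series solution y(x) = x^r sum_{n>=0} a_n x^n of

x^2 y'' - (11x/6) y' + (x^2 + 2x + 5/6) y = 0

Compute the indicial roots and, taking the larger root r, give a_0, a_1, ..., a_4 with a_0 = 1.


Write in Frobenius form y'' + (p(x)/x) y' + (q(x)/x^2) y = 0:
  p(x) = -11/6,  q(x) = x^2 + 2x + 5/6.
Indicial equation: r(r-1) + (-11/6) r + (5/6) = 0 -> roots r_1 = 5/2, r_2 = 1/3.
Take r = r_1 = 5/2. Let y(x) = x^r sum_{n>=0} a_n x^n with a_0 = 1.
Substitute y = x^r sum a_n x^n and match x^{r+n}. The recurrence is
  D(n) a_n + 2 a_{n-1} + 1 a_{n-2} = 0,  where D(n) = (r+n)(r+n-1) + (-11/6)(r+n) + (5/6).
  a_n = [-2 a_{n-1} - 1 a_{n-2}] / D(n).
Since the indicial polynomial factors as (r - r_1)(r - r_2), D(n) = (r_1 + n - r_1)(r_1 + n - r_2) = n(n + 13/6).
Evaluating step by step (a_0 = 1):
  n = 1: D(1) = 1(1 + 13/6) = 19/6; numerator = -2(1) = -2; a_1 = (-2)/(19/6) = -12/19
  n = 2: D(2) = 2(2 + 13/6) = 25/3; numerator = -2(-12/19) - 1(1) = 5/19; a_2 = (5/19)/(25/3) = 3/95
  n = 3: D(3) = 3(3 + 13/6) = 31/2; numerator = -2(3/95) - 1(-12/19) = 54/95; a_3 = (54/95)/(31/2) = 108/2945
  n = 4: D(4) = 4(4 + 13/6) = 74/3; numerator = -2(108/2945) - 1(3/95) = -309/2945; a_4 = (-309/2945)/(74/3) = -927/217930

r = 5/2; a_0 = 1; a_1 = -12/19; a_2 = 3/95; a_3 = 108/2945; a_4 = -927/217930


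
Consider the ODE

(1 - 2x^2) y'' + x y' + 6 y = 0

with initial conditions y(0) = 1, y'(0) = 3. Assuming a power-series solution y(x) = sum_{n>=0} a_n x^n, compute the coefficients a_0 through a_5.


Ansatz: y(x) = sum_{n>=0} a_n x^n, so y'(x) = sum_{n>=1} n a_n x^(n-1) and y''(x) = sum_{n>=2} n(n-1) a_n x^(n-2).
Substitute into P(x) y'' + Q(x) y' + R(x) y = 0 with P(x) = 1 - 2x^2, Q(x) = x, R(x) = 6, and match powers of x.
Initial conditions: a_0 = 1, a_1 = 3.
Setting the coefficient of each power of x to zero and solving order by order (substituting the coefficients already found):
  x^0: 2 a_2 + 6 a_0 = 0  ->  2 a_2 = -6 a_0 = -6  ->  a_2 = -3
  x^1: 6 a_3 + 7 a_1 = 0  ->  6 a_3 = -7 a_1 = -21  ->  a_3 = -7/2
  x^2: 12 a_4 + 4 a_2 = 0  ->  12 a_4 = -4 a_2 = 12  ->  a_4 = 1
  x^3: 20 a_5 - 3 a_3 = 0  ->  20 a_5 = 3 a_3 = -21/2  ->  a_5 = -21/40
Truncated series: y(x) = 1 + 3 x - 3 x^2 - (7/2) x^3 + x^4 - (21/40) x^5 + O(x^6).

a_0 = 1; a_1 = 3; a_2 = -3; a_3 = -7/2; a_4 = 1; a_5 = -21/40


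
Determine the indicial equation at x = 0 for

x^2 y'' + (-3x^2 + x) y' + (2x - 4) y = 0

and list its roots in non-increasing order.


Divide by x^2 to reach normal form y'' + P_1(x) y' + P_2(x) y = 0 with P_1(x) = -3 + 1/x and P_2(x) = 2/x - 4/x^2.
x = 0 is a singular point because the y'-coefficient -3 + 1/x has a pole at x = 0 and the y-coefficient 2/x - 4/x^2 has a pole at x = 0.
It is a regular singular point because x P_1(x) = p(x) = 1 - 3x and x^2 P_2(x) = q(x) = 2x - 4 are polynomials, hence analytic at x = 0.
p(0) = 1,  q(0) = -4.
Indicial equation: r(r-1) + p(0) r + q(0) = 0, i.e. r^2 + (p(0) - 1) r + q(0) = 0, i.e. r^2 - 4 = 0.
Discriminant: (0)^2 - 4(-4) = 16, so r = (0 ± 4)/2.
Solving: r_1 = 2, r_2 = -2.

indicial: r^2 - 4 = 0; roots r_1 = 2, r_2 = -2


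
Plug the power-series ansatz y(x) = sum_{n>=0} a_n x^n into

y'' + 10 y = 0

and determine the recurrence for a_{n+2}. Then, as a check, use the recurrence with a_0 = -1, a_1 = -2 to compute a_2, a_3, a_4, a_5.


Substitute y = sum_n a_n x^n into y'' + (const) y = 0.
y''(x) = sum_{n>=0} (n+2)(n+1) a_{n+2} x^n.
The ODE becomes sum_n [(n+2)(n+1) a_{n+2} + 10 a_n] x^n = 0.
Setting each coefficient to zero gives the recurrence:
  (n+2)(n+1) a_{n+2} + 10 a_n = 0,
  a_{n+2} = -10 / ((n+1)(n+2)) a_n.

Check with a_0 = -1, a_1 = -2 (apply the recurrence for n = 0, 1, 2, 3): a_0 = -1, a_1 = -2, a_2 = 5, a_3 = 10/3, a_4 = -25/6, a_5 = -5/3.

a_{n+2} = -10/((n+1)(n+2)) * a_n; check: a_0 = -1, a_1 = -2, a_2 = 5, a_3 = 10/3, a_4 = -25/6, a_5 = -5/3


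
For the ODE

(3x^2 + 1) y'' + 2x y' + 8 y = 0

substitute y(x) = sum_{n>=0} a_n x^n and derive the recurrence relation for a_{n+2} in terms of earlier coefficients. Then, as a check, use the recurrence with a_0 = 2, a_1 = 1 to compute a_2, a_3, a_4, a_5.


Substitute y = sum_n a_n x^n.
(1 + 3 x^2) y'' contributes (n+2)(n+1) a_{n+2} + 3 n(n-1) a_n at x^n.
2 x y'(x) contributes 2 n a_n at x^n.
8 y(x) contributes 8 a_n at x^n.
Matching x^n: (n+2)(n+1) a_{n+2} + (3 n(n-1) + 2 n + 8) a_n = 0.
Thus a_{n+2} = (-3 n(n-1) - 2 n - 8) / ((n+1)(n+2)) * a_n.

Check with a_0 = 2, a_1 = 1 (apply the recurrence for n = 0, 1, 2, 3): a_0 = 2, a_1 = 1, a_2 = -8, a_3 = -5/3, a_4 = 12, a_5 = 8/3.

a_(n+2) = (-3 n(n-1) - 2 n - 8) / ((n+1)(n+2)) * a_n; check: a_0 = 2, a_1 = 1, a_2 = -8, a_3 = -5/3, a_4 = 12, a_5 = 8/3


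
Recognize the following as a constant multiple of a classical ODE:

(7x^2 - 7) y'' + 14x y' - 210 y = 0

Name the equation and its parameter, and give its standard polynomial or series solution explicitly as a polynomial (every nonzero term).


All three coefficients share the factor -7; dividing through by -7 gives  (1 - x^2) y'' - 2x y' + 30 y = 0.
This matches the Legendre equation (1 - x^2) y'' - 2x y' + n(n+1) y = 0 (note the -2x y' term) with n(n+1) = 30, so n = 5; the polynomial solution is P_5(x).
With y = sum_k a_k x^k, matching x^k gives (k+2)(k+1) a_{k+2} = [k(k+1) - n(n+1)] a_k = (k - 5)(k + 6) a_k. The right side vanishes at k = 5, so the series with the parity of 5 terminates at degree 5.
Standard normalization (P_n(1) = 1): leading coefficient (2n)!/(2^n (n!)^2) = 3628800/(32*14400) = 63/8, so a_5 = 63/8. Work downward with a_k = (k+1)(k+2) a_{k+2} / ((k - 5)(k + 6)):
  a_3 = (4)(5)(63/8) / ((3 - 5)(3 + 6)) = (315/2)/(-18) = -35/4
  a_1 = (2)(3)(-35/4) / ((1 - 5)(1 + 6)) = (-105/2)/(-28) = 15/8
Hence P_5(x) = 63 x^5/8 - 35 x^3/4 + 15 x/8.

P_5(x); series = 63 x^5/8 - 35 x^3/4 + 15 x/8


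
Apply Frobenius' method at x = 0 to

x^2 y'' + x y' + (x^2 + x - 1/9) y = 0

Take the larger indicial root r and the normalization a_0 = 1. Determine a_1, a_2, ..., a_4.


Write in Frobenius form y'' + (p(x)/x) y' + (q(x)/x^2) y = 0:
  p(x) = 1,  q(x) = x^2 + x - 1/9.
Indicial equation: r(r-1) + (1) r + (-1/9) = 0 -> roots r_1 = 1/3, r_2 = -1/3.
Take r = r_1 = 1/3. Let y(x) = x^r sum_{n>=0} a_n x^n with a_0 = 1.
Substitute y = x^r sum a_n x^n and match x^{r+n}. The recurrence is
  D(n) a_n + 1 a_{n-1} + 1 a_{n-2} = 0,  where D(n) = (r+n)(r+n-1) + (1)(r+n) + (-1/9).
  a_n = [-1 a_{n-1} - 1 a_{n-2}] / D(n).
Since the indicial polynomial factors as (r - r_1)(r - r_2), D(n) = (r_1 + n - r_1)(r_1 + n - r_2) = n(n + 2/3).
Evaluating step by step (a_0 = 1):
  n = 1: D(1) = 1(1 + 2/3) = 5/3; numerator = -1(1) = -1; a_1 = (-1)/(5/3) = -3/5
  n = 2: D(2) = 2(2 + 2/3) = 16/3; numerator = -1(-3/5) - 1(1) = -2/5; a_2 = (-2/5)/(16/3) = -3/40
  n = 3: D(3) = 3(3 + 2/3) = 11; numerator = -1(-3/40) - 1(-3/5) = 27/40; a_3 = (27/40)/(11) = 27/440
  n = 4: D(4) = 4(4 + 2/3) = 56/3; numerator = -1(27/440) - 1(-3/40) = 3/220; a_4 = (3/220)/(56/3) = 9/12320

r = 1/3; a_0 = 1; a_1 = -3/5; a_2 = -3/40; a_3 = 27/440; a_4 = 9/12320


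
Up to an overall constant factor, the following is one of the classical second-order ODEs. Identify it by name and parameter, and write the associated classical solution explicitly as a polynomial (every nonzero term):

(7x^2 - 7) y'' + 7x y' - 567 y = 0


All three coefficients share the factor -7; dividing through by -7 gives  (1 - x^2) y'' - x y' + 81 y = 0.
This matches the Chebyshev equation (1 - x^2) y'' - x y' + n^2 y = 0 (note the -x y' term, not -2x y') with n^2 = 81, so n = 9; the polynomial solution is T_9(x).
With y = sum_k a_k x^k, matching x^k gives (k+2)(k+1) a_{k+2} = (k^2 - n^2) a_k = (k - 9)(k + 9) a_k. The right side vanishes at k = 9, so the series with the parity of 9 terminates at degree 9.
Standard normalization: leading coefficient of T_n is 2^(n-1), so a_9 = 2^8 = 256. Work downward with a_k = (k+1)(k+2) a_{k+2} / ((k - 9)(k + 9)):
  a_7 = (8)(9)(256) / ((7 - 9)(7 + 9)) = 18432/(-32) = -576
  a_5 = (6)(7)(-576) / ((5 - 9)(5 + 9)) = -24192/(-56) = 432
  a_3 = (4)(5)(432) / ((3 - 9)(3 + 9)) = 8640/(-72) = -120
  a_1 = (2)(3)(-120) / ((1 - 9)(1 + 9)) = -720/(-80) = 9
Hence T_9(x) = 256 x^9 - 576 x^7 + 432 x^5 - 120 x^3 + 9 x.

T_9(x); series = 256 x^9 - 576 x^7 + 432 x^5 - 120 x^3 + 9 x


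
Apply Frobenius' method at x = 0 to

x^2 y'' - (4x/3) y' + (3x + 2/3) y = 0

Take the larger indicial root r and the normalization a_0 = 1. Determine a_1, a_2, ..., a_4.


Write in Frobenius form y'' + (p(x)/x) y' + (q(x)/x^2) y = 0:
  p(x) = -4/3,  q(x) = 3x + 2/3.
Indicial equation: r(r-1) + (-4/3) r + (2/3) = 0 -> roots r_1 = 2, r_2 = 1/3.
Take r = r_1 = 2. Let y(x) = x^r sum_{n>=0} a_n x^n with a_0 = 1.
Substitute y = x^r sum a_n x^n and match x^{r+n}. The recurrence is
  D(n) a_n + 3 a_{n-1} = 0,  where D(n) = (r+n)(r+n-1) + (-4/3)(r+n) + (2/3).
  a_n = -3 / D(n) * a_{n-1}.
Since the indicial polynomial factors as (r - r_1)(r - r_2), D(n) = (r_1 + n - r_1)(r_1 + n - r_2) = n(n + 5/3).
Evaluating step by step (a_0 = 1):
  n = 1: D(1) = 1(1 + 5/3) = 8/3; numerator = -3(1) = -3; a_1 = (-3)/(8/3) = -9/8
  n = 2: D(2) = 2(2 + 5/3) = 22/3; numerator = -3(-9/8) = 27/8; a_2 = (27/8)/(22/3) = 81/176
  n = 3: D(3) = 3(3 + 5/3) = 14; numerator = -3(81/176) = -243/176; a_3 = (-243/176)/(14) = -243/2464
  n = 4: D(4) = 4(4 + 5/3) = 68/3; numerator = -3(-243/2464) = 729/2464; a_4 = (729/2464)/(68/3) = 2187/167552

r = 2; a_0 = 1; a_1 = -9/8; a_2 = 81/176; a_3 = -243/2464; a_4 = 2187/167552
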